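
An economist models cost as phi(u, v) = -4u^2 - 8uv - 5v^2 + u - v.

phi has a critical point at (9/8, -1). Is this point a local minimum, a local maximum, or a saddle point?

The Hessian of phi is constant: H = [[-8, -8], [-8, -10]].
det(H) = (-8)·(-10) − (-8)² = 16.
det(H) > 0 and tr(H) = -18 < 0, so H is negative definite and the point is a local maximum.

local maximum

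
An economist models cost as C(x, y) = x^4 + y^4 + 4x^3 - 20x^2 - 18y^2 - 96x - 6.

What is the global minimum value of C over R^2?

-366

C(x,y) separates as P(x) + Q(y) − 6, so its minimum is min P + min Q − 6.
P'(x) = 4(x - 3)(x + 2)(x + 4) vanishes at x ∈ {-4, -2, 3}; Q'(y) = 4y(y - 3)(y + 3) vanishes at y ∈ {-3, 0, 3}.
Local minima of P (where P''>0): P(-4)=64, P(3)=-279. Local minima of Q: Q(-3)=-81, Q(3)=-81.
So the global minimum of C is P(3) + Q(-3) − 6 = -279 − 81 − 6 = -366, attained at (3, -3).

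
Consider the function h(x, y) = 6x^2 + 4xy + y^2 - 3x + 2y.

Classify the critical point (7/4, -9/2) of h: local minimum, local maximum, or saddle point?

local minimum

The Hessian of h is constant: H = [[12, 4], [4, 2]].
det(H) = 12·2 − 4² = 8.
det(H) > 0 and tr(H) = 14 > 0, so H is positive definite and the point is a local minimum.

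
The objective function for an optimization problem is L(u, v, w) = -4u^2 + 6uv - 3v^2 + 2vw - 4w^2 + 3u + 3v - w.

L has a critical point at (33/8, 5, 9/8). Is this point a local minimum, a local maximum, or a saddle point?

local maximum

The Hessian is constant: H = [[-8, 6, 0], [6, -6, 2], [0, 2, -8]].
Leading principal minors: Δ₁ = -8, Δ₂ = 12, Δ₃ = -64.
The minors alternate sign starting negative (−, +, −), so H is negative definite: a local maximum.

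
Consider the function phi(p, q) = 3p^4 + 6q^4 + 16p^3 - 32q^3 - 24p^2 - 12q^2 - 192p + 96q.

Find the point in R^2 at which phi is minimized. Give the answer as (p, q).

(2, 4)

phi(p,q) separates as A(p) + B(q), so its minimum is min A + min B.
A'(p) = 12(p - 2)(p + 2)(p + 4) vanishes at p ∈ {-4, -2, 2}; B'(q) = 24(q - 4)(q - 1)(q + 1) vanishes at q ∈ {-1, 1, 4}.
Local minima of A (where A''>0): A(-4)=128, A(2)=-304. Local minima of B: B(-1)=-70, B(4)=-320.
So the global minimum of phi is A(2) + B(4) = -304 − 320 = -624, attained at (2, 4).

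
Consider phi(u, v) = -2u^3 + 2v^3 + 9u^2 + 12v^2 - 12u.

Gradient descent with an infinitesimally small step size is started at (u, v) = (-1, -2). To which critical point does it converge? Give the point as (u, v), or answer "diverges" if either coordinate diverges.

(1, 0)

phi is separable, so gradient descent decouples: u follows -∂phi/∂u, v follows -∂phi/∂v.
∂phi/∂u = -6(u - 2)(u - 1); at u=-1 this is -36, so u increases.
∂phi/∂v = 6v(v + 4); at v=-2 this is -24, so v increases.
u converges to its nearest critical value 1 (a local min of the u-part); v converges to 0. The iterate converges to (1, 0).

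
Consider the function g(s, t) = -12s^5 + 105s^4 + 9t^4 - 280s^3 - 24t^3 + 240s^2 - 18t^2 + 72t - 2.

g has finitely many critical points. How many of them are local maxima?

2

g separates as a function of s plus a function of t, so ∇g=0 decouples.
∂g/∂s = -60s(s - 4)(s - 2)(s - 1) = 0 at s ∈ {0, 1, 2, 4}; ∂g/∂t = 36(t - 2)(t - 1)(t + 1) = 0 at t ∈ {-1, 1, 2}.
The Hessian is diagonal: diag(g_ss, g_tt). Second derivatives: g_ss(0)=480, g_ss(1)=-180, g_ss(2)=240, g_ss(4)=-1440; g_tt(-1)=216, g_tt(1)=-72, g_tt(2)=108.
Local maxima occur where both diagonal entries negative: (1, 1), (4, 1). Count: 2.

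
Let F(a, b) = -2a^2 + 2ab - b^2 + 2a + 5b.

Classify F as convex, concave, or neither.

F is quadratic, so its Hessian is the constant matrix H = [[-4, 2], [2, -2]].
det(H) = 4, tr(H) = -6.
det(H) > 0 and tr(H) < 0, so H is negative definite everywhere: concave.

concave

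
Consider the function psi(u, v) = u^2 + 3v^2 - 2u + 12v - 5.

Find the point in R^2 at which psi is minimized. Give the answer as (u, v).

(1, -2)

psi(u,v) separates as P(u) + Q(v) − 5, so its minimum is min P + min Q − 5.
P'(u) = 2u - 2 vanishes at u ∈ {1}; Q'(v) = 6v + 12 vanishes at v ∈ {-2}.
Local minima of P (where P''>0): P(1)=-1. Local minima of Q: Q(-2)=-12.
So the global minimum of psi is P(1) + Q(-2) − 5 = -1 − 12 − 5 = -18, attained at (1, -2).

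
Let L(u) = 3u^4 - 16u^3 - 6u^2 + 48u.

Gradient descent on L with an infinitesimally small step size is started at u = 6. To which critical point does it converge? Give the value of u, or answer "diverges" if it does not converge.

4

L'(u) = 12(u - 4)(u - 1)(u + 1), so L'(6) = 840.
Gradient descent moves in the -L' direction, i.e. u is decreasing.
The nearest critical point in that direction is u = 4, where L'' = 180 > 0 (a local minimum). The iterate converges there.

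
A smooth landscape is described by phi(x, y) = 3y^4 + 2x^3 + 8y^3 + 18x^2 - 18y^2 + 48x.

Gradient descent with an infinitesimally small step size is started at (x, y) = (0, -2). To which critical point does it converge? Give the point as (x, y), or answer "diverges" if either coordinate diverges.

phi is separable, so gradient descent decouples: x follows -∂phi/∂x, y follows -∂phi/∂y.
∂phi/∂x = 6(x + 2)(x + 4); at x=0 this is 48, so x decreases.
∂phi/∂y = 12y(y - 1)(y + 3); at y=-2 this is 72, so y decreases.
x converges to its nearest critical value -2 (a local min of the x-part); y converges to -3. The iterate converges to (-2, -3).

(-2, -3)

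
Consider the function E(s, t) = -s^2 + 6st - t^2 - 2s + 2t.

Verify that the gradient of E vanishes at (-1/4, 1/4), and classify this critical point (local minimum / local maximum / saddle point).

saddle point

∇E = (-2s + 6t - 2, 6s - 2t + 2); substituting (-1/4, 1/4) gives ∇E = (0, 0), so (-1/4, 1/4) is indeed a critical point.
The Hessian of E is constant: H = [[-2, 6], [6, -2]].
det(H) = (-2)·(-2) − 6² = -32.
Since det(H) < 0, H is indefinite and the critical point is a saddle point.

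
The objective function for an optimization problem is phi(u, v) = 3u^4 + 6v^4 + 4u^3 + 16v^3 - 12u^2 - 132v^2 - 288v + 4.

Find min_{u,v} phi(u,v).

-1162

phi(u,v) separates as P(u) + Q(v) + 4, so its minimum is min P + min Q + 4.
P'(u) = 12u(u - 1)(u + 2) vanishes at u ∈ {-2, 0, 1}; Q'(v) = 24(v - 3)(v + 1)(v + 4) vanishes at v ∈ {-4, -1, 3}.
Local minima of P (where P''>0): P(-2)=-32, P(1)=-5. Local minima of Q: Q(-4)=-448, Q(3)=-1134.
So the global minimum of phi is P(-2) + Q(3) + 4 = -32 − 1134 + 4 = -1162, attained at (-2, 3).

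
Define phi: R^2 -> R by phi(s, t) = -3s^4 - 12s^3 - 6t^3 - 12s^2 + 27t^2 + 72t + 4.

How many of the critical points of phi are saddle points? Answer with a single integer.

phi separates as a function of s plus a function of t, so ∇phi=0 decouples.
∂phi/∂s = -12s(s + 1)(s + 2) = 0 at s ∈ {-2, -1, 0}; ∂phi/∂t = -18(t - 4)(t + 1) = 0 at t ∈ {-1, 4}.
The Hessian is diagonal: diag(phi_ss, phi_tt). Second derivatives: phi_ss(-2)=-24, phi_ss(-1)=12, phi_ss(0)=-24; phi_tt(-1)=90, phi_tt(4)=-90.
Saddle points occur where the two diagonal entries have opposite signs: (-2, -1), (-1, 4), (0, -1). Count: 3.

3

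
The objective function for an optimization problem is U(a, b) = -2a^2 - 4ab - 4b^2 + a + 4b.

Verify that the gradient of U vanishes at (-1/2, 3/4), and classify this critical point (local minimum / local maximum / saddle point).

∇U = (-4a - 4b + 1, -4a - 8b + 4); substituting (-1/2, 3/4) gives ∇U = (0, 0), so (-1/2, 3/4) is indeed a critical point.
The Hessian of U is constant: H = [[-4, -4], [-4, -8]].
det(H) = (-4)·(-8) − (-4)² = 16.
det(H) > 0 and tr(H) = -12 < 0, so H is negative definite and the point is a local maximum.

local maximum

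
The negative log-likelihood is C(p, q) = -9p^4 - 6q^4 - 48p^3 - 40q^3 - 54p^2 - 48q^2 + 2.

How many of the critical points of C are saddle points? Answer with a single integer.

4

C separates as a function of p plus a function of q, so ∇C=0 decouples.
∂C/∂p = -36p(p + 1)(p + 3) = 0 at p ∈ {-3, -1, 0}; ∂C/∂q = -24q(q + 1)(q + 4) = 0 at q ∈ {-4, -1, 0}.
The Hessian is diagonal: diag(C_pp, C_qq). Second derivatives: C_pp(-3)=-216, C_pp(-1)=72, C_pp(0)=-108; C_qq(-4)=-288, C_qq(-1)=72, C_qq(0)=-96.
Saddle points occur where the two diagonal entries have opposite signs: (-3, -1), (-1, -4), (-1, 0), (0, -1). Count: 4.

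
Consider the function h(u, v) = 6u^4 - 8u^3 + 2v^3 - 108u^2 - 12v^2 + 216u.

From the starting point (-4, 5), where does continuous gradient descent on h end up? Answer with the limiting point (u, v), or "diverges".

h is separable, so gradient descent decouples: u follows -∂h/∂u, v follows -∂h/∂v.
∂h/∂u = 24(u - 3)(u - 1)(u + 3); at u=-4 this is -840, so u increases.
∂h/∂v = 6v(v - 4); at v=5 this is 30, so v decreases.
u converges to its nearest critical value -3 (a local min of the u-part); v converges to 4. The iterate converges to (-3, 4).

(-3, 4)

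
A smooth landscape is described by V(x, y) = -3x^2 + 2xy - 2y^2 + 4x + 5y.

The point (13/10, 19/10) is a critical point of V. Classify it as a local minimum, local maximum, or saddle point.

The Hessian of V is constant: H = [[-6, 2], [2, -4]].
det(H) = (-6)·(-4) − 2² = 20.
det(H) > 0 and tr(H) = -10 < 0, so H is negative definite and the point is a local maximum.

local maximum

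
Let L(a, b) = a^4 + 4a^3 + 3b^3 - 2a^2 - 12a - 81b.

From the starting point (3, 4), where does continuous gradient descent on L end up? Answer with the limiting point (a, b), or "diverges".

L is separable, so gradient descent decouples: a follows -∂L/∂a, b follows -∂L/∂b.
∂L/∂a = 4(a - 1)(a + 1)(a + 3); at a=3 this is 192, so a decreases.
∂L/∂b = 9(b - 3)(b + 3); at b=4 this is 63, so b decreases.
a converges to its nearest critical value 1 (a local min of the a-part); b converges to 3. The iterate converges to (1, 3).

(1, 3)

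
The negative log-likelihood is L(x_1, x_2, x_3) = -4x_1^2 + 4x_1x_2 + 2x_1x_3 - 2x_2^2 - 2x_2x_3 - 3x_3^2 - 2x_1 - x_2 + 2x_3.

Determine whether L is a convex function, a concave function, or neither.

concave

L is quadratic, so its Hessian is the constant matrix H = [[-8, 4, 2], [4, -4, -2], [2, -2, -6]].
Leading principal minors: -8, 16, -80.
Signs alternate −, +, − ⇒ H ≺ 0 ⇒ concave.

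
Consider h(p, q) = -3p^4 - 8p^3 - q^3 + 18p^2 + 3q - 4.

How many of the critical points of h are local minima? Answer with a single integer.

h separates as a function of p plus a function of q, so ∇h=0 decouples.
∂h/∂p = -12p(p - 1)(p + 3) = 0 at p ∈ {-3, 0, 1}; ∂h/∂q = -3(q - 1)(q + 1) = 0 at q ∈ {-1, 1}.
The Hessian is diagonal: diag(h_pp, h_qq). Second derivatives: h_pp(-3)=-144, h_pp(0)=36, h_pp(1)=-48; h_qq(-1)=6, h_qq(1)=-6.
Local minima occur where both diagonal entries positive: (0, -1). Count: 1.

1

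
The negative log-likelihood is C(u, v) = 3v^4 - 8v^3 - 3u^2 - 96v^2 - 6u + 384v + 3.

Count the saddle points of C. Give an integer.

C separates as a function of u plus a function of v, so ∇C=0 decouples.
∂C/∂u = -6(u + 1) = 0 at u ∈ {-1}; ∂C/∂v = 12(v - 4)(v - 2)(v + 4) = 0 at v ∈ {-4, 2, 4}.
The Hessian is diagonal: diag(C_uu, C_vv). Second derivatives: C_uu(-1)=-6; C_vv(-4)=576, C_vv(2)=-144, C_vv(4)=192.
Saddle points occur where the two diagonal entries have opposite signs: (-1, -4), (-1, 4). Count: 2.

2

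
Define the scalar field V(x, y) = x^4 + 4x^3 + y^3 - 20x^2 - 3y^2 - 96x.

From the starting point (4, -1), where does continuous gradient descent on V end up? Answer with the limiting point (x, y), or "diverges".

V is separable, so gradient descent decouples: x follows -∂V/∂x, y follows -∂V/∂y.
∂V/∂x = 4(x - 3)(x + 2)(x + 4); at x=4 this is 192, so x decreases.
∂V/∂y = 3y(y - 2); at y=-1 this is 9, so y decreases.
The y-coordinate has no critical point in that direction and runs off to infinity.

diverges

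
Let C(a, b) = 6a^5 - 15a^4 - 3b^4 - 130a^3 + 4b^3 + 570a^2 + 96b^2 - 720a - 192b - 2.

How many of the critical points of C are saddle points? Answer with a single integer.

C separates as a function of a plus a function of b, so ∇C=0 decouples.
∂C/∂a = 30(a - 3)(a - 2)(a - 1)(a + 4) = 0 at a ∈ {-4, 1, 2, 3}; ∂C/∂b = -12(b - 4)(b - 1)(b + 4) = 0 at b ∈ {-4, 1, 4}.
The Hessian is diagonal: diag(C_aa, C_bb). Second derivatives: C_aa(-4)=-6300, C_aa(1)=300, C_aa(2)=-180, C_aa(3)=420; C_bb(-4)=-480, C_bb(1)=180, C_bb(4)=-288.
Saddle points occur where the two diagonal entries have opposite signs: (-4, 1), (1, -4), (1, 4), (2, 1), (3, -4), (3, 4). Count: 6.

6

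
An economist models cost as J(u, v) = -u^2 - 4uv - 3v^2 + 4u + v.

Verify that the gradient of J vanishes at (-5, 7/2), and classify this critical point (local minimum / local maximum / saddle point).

saddle point

∇J = (-2u - 4v + 4, -4u - 6v + 1); substituting (-5, 7/2) gives ∇J = (0, 0), so (-5, 7/2) is indeed a critical point.
The Hessian of J is constant: H = [[-2, -4], [-4, -6]].
det(H) = (-2)·(-6) − (-4)² = -4.
Since det(H) < 0, H is indefinite and the critical point is a saddle point.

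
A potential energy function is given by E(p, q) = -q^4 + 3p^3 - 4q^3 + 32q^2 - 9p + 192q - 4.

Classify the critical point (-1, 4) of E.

local maximum

The mixed partial ∂²E/∂p∂q is 0, so the Hessian at any point is diag(E_pp, E_qq) = diag(18p, 4(-3q^2 - 6q + 16)).
At (-1, 4): H = diag(-18, -224).
Both eigenvalues are negative, so H is negative definite: a local maximum.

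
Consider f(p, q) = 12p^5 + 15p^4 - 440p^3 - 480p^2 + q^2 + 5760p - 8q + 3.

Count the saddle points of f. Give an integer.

f separates as a function of p plus a function of q, so ∇f=0 decouples.
∂f/∂p = 60(p - 4)(p - 2)(p + 3)(p + 4) = 0 at p ∈ {-4, -3, 2, 4}; ∂f/∂q = 2(q - 4) = 0 at q ∈ {4}.
The Hessian is diagonal: diag(f_pp, f_qq). Second derivatives: f_pp(-4)=-2880, f_pp(-3)=2100, f_pp(2)=-3600, f_pp(4)=6720; f_qq(4)=2.
Saddle points occur where the two diagonal entries have opposite signs: (-4, 4), (2, 4). Count: 2.

2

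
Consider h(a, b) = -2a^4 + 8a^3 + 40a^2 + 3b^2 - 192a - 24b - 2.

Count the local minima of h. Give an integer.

h separates as a function of a plus a function of b, so ∇h=0 decouples.
∂h/∂a = -8(a - 4)(a - 2)(a + 3) = 0 at a ∈ {-3, 2, 4}; ∂h/∂b = 6(b - 4) = 0 at b ∈ {4}.
The Hessian is diagonal: diag(h_aa, h_bb). Second derivatives: h_aa(-3)=-280, h_aa(2)=80, h_aa(4)=-112; h_bb(4)=6.
Local minima occur where both diagonal entries positive: (2, 4). Count: 1.

1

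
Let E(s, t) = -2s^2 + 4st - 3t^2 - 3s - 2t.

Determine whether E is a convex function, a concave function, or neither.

concave

E is quadratic, so its Hessian is the constant matrix H = [[-4, 4], [4, -6]].
det(H) = 8, tr(H) = -10.
det(H) > 0 and tr(H) < 0, so H is negative definite everywhere: concave.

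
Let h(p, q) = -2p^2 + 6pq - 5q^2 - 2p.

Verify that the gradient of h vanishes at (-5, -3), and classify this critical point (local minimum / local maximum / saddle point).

∇h = (-4p + 6q - 2, 6p - 10q); substituting (-5, -3) gives ∇h = (0, 0), so (-5, -3) is indeed a critical point.
The Hessian of h is constant: H = [[-4, 6], [6, -10]].
det(H) = (-4)·(-10) − 6² = 4.
det(H) > 0 and tr(H) = -14 < 0, so H is negative definite and the point is a local maximum.

local maximum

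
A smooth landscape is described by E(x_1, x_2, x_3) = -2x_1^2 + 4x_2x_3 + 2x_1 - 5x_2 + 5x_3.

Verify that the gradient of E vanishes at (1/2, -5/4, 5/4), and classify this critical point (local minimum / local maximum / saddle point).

saddle point

∇E = (-4x_1 + 2, 4x_3 - 5, 4x_2 + 5); substituting (1/2, -5/4, 5/4) gives ∇E = (0, 0, 0), so (1/2, -5/4, 5/4) is indeed a critical point.
The Hessian is constant: H = [[-4, 0, 0], [0, 0, 4], [0, 4, 0]].
Leading principal minors: Δ₁ = -4, Δ₂ = 0, Δ₃ = 64.
The minors fit neither the all-positive nor the alternating-sign pattern, so H is indefinite: a saddle point.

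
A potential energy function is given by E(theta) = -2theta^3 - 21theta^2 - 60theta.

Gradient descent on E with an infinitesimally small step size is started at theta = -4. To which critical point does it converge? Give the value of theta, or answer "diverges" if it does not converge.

-5

E'(theta) = -6(theta + 2)(theta + 5), so E'(-4) = 12.
Gradient descent moves in the -E' direction, i.e. theta is decreasing.
The nearest critical point in that direction is theta = -5, where E'' = 18 > 0 (a local minimum). The iterate converges there.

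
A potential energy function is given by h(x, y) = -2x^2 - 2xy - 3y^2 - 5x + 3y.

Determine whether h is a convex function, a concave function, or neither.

concave

h is quadratic, so its Hessian is the constant matrix H = [[-4, -2], [-2, -6]].
det(H) = 20, tr(H) = -10.
det(H) > 0 and tr(H) < 0, so H is negative definite everywhere: concave.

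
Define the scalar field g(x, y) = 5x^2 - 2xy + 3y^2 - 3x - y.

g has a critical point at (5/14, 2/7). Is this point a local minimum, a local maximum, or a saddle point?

local minimum

The Hessian of g is constant: H = [[10, -2], [-2, 6]].
det(H) = 10·6 − (-2)² = 56.
det(H) > 0 and tr(H) = 16 > 0, so H is positive definite and the point is a local minimum.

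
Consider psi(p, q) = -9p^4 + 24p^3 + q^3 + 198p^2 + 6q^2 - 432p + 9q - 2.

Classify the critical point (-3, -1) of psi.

The mixed partial ∂²psi/∂p∂q is 0, so the Hessian at any point is diag(psi_pp, psi_qq) = diag(36(-3p^2 + 4p + 11), 6(q + 2)).
At (-3, -1): H = diag(-1008, 6).
The eigenvalues have opposite signs, so H is indefinite: a saddle point.

saddle point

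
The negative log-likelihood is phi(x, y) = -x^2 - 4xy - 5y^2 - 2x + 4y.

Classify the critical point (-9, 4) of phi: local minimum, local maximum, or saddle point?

local maximum

The Hessian of phi is constant: H = [[-2, -4], [-4, -10]].
det(H) = (-2)·(-10) − (-4)² = 4.
det(H) > 0 and tr(H) = -12 < 0, so H is negative definite and the point is a local maximum.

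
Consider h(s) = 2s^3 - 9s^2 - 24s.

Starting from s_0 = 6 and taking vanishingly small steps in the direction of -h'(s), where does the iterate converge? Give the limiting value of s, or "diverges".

4

h'(s) = 6(s - 4)(s + 1), so h'(6) = 84.
Gradient descent moves in the -h' direction, i.e. s is decreasing.
The nearest critical point in that direction is s = 4, where h'' = 30 > 0 (a local minimum). The iterate converges there.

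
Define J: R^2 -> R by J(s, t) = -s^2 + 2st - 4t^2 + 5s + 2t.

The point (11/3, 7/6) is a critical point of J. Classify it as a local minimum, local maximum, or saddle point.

The Hessian of J is constant: H = [[-2, 2], [2, -8]].
det(H) = (-2)·(-8) − 2² = 12.
det(H) > 0 and tr(H) = -10 < 0, so H is negative definite and the point is a local maximum.

local maximum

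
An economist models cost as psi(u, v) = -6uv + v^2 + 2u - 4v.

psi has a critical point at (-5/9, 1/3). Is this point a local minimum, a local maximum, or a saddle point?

saddle point

The Hessian of psi is constant: H = [[0, -6], [-6, 2]].
det(H) = 0·2 − (-6)² = -36.
Since det(H) < 0, H is indefinite and the critical point is a saddle point.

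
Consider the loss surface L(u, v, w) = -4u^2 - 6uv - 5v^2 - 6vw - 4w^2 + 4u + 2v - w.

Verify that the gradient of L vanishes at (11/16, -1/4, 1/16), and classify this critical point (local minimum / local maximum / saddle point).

∇L = (-8u - 6v + 4, -6u - 10v - 6w + 2, -6v - 8w - 1); substituting (11/16, -1/4, 1/16) gives ∇L = (0, 0, 0), so (11/16, -1/4, 1/16) is indeed a critical point.
The Hessian is constant: H = [[-8, -6, 0], [-6, -10, -6], [0, -6, -8]].
Leading principal minors: Δ₁ = -8, Δ₂ = 44, Δ₃ = -64.
The minors alternate sign starting negative (−, +, −), so H is negative definite: a local maximum.

local maximum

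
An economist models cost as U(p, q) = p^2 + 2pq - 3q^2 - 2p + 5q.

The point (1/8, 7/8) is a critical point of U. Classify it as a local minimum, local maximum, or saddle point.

saddle point

The Hessian of U is constant: H = [[2, 2], [2, -6]].
det(H) = 2·(-6) − 2² = -16.
Since det(H) < 0, H is indefinite and the critical point is a saddle point.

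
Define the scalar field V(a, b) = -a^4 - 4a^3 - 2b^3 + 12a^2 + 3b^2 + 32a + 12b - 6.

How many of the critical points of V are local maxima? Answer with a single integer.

V separates as a function of a plus a function of b, so ∇V=0 decouples.
∂V/∂a = -4(a - 2)(a + 1)(a + 4) = 0 at a ∈ {-4, -1, 2}; ∂V/∂b = -6(b - 2)(b + 1) = 0 at b ∈ {-1, 2}.
The Hessian is diagonal: diag(V_aa, V_bb). Second derivatives: V_aa(-4)=-72, V_aa(-1)=36, V_aa(2)=-72; V_bb(-1)=18, V_bb(2)=-18.
Local maxima occur where both diagonal entries negative: (-4, 2), (2, 2). Count: 2.

2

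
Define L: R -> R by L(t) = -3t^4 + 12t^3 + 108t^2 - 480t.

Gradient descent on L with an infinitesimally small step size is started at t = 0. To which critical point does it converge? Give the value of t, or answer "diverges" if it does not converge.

L'(t) = -12(t - 5)(t - 2)(t + 4), so L'(0) = -480.
Gradient descent moves in the -L' direction, i.e. t is increasing.
The nearest critical point in that direction is t = 2, where L'' = 216 > 0 (a local minimum). The iterate converges there.

2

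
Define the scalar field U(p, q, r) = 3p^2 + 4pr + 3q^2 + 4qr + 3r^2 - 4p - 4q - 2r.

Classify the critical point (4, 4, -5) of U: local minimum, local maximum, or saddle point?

local minimum

The Hessian is constant: H = [[6, 0, 4], [0, 6, 4], [4, 4, 6]].
Leading principal minors: Δ₁ = 6, Δ₂ = 36, Δ₃ = 24.
All leading minors are positive, so H is positive definite: a local minimum.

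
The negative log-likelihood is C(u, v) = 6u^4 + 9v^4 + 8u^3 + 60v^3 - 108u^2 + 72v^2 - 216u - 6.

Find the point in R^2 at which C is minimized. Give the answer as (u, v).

C(u,v) separates as P(u) + Q(v) − 6, so its minimum is min P + min Q − 6.
P'(u) = 24(u - 3)(u + 1)(u + 3) vanishes at u ∈ {-3, -1, 3}; Q'(v) = 36v(v + 1)(v + 4) vanishes at v ∈ {-4, -1, 0}.
Local minima of P (where P''>0): P(-3)=-54, P(3)=-918. Local minima of Q: Q(-4)=-384, Q(0)=0.
So the global minimum of C is P(3) + Q(-4) − 6 = -918 − 384 − 6 = -1308, attained at (3, -4).

(3, -4)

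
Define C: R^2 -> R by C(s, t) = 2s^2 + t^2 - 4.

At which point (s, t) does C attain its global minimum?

C(s,t) separates as P(s) + Q(t) − 4, so its minimum is min P + min Q − 4.
P'(s) = 4s vanishes at s ∈ {0}; Q'(t) = 2t vanishes at t ∈ {0}.
Local minima of P (where P''>0): P(0)=0. Local minima of Q: Q(0)=0.
So the global minimum of C is P(0) + Q(0) − 4 = 0 + 0 − 4 = -4, attained at (0, 0).

(0, 0)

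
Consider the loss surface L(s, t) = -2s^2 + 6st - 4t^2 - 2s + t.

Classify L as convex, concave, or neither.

L is quadratic, so its Hessian is the constant matrix H = [[-4, 6], [6, -8]].
det(H) = -4, tr(H) = -12.
det(H) < 0, so H is indefinite: neither convex nor concave.

neither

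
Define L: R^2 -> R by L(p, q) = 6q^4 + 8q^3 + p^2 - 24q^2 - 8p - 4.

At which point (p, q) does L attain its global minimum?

(4, -2)

L(p,q) separates as A(p) + B(q) − 4, so its minimum is min A + min B − 4.
A'(p) = 2p - 8 vanishes at p ∈ {4}; B'(q) = 24q(q - 1)(q + 2) vanishes at q ∈ {-2, 0, 1}.
Local minima of A (where A''>0): A(4)=-16. Local minima of B: B(-2)=-64, B(1)=-10.
So the global minimum of L is A(4) + B(-2) − 4 = -16 − 64 − 4 = -84, attained at (4, -2).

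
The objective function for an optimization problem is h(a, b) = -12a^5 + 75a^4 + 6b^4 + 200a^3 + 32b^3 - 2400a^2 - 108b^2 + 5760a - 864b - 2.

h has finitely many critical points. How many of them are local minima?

h separates as a function of a plus a function of b, so ∇h=0 decouples.
∂h/∂a = -60(a - 4)(a - 3)(a - 2)(a + 4) = 0 at a ∈ {-4, 2, 3, 4}; ∂h/∂b = 24(b - 3)(b + 3)(b + 4) = 0 at b ∈ {-4, -3, 3}.
The Hessian is diagonal: diag(h_aa, h_bb). Second derivatives: h_aa(-4)=20160, h_aa(2)=-720, h_aa(3)=420, h_aa(4)=-960; h_bb(-4)=168, h_bb(-3)=-144, h_bb(3)=1008.
Local minima occur where both diagonal entries positive: (-4, -4), (-4, 3), (3, -4), (3, 3). Count: 4.

4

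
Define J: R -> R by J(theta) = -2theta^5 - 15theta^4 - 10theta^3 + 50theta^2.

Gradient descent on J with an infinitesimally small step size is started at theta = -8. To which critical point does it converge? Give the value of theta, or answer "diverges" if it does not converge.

-5

J'(theta) = -10theta(theta - 1)(theta + 2)(theta + 5), so J'(-8) = -12960.
Gradient descent moves in the -J' direction, i.e. theta is increasing.
The nearest critical point in that direction is theta = -5, where J'' = 900 > 0 (a local minimum). The iterate converges there.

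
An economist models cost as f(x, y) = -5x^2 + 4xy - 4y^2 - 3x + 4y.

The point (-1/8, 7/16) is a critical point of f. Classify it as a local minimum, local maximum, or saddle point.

The Hessian of f is constant: H = [[-10, 4], [4, -8]].
det(H) = (-10)·(-8) − 4² = 64.
det(H) > 0 and tr(H) = -18 < 0, so H is negative definite and the point is a local maximum.

local maximum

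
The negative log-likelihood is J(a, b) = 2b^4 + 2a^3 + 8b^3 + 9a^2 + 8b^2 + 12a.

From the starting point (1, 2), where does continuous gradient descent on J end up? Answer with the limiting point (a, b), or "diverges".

J is separable, so gradient descent decouples: a follows -∂J/∂a, b follows -∂J/∂b.
∂J/∂a = 6(a + 1)(a + 2); at a=1 this is 36, so a decreases.
∂J/∂b = 8b(b + 1)(b + 2); at b=2 this is 192, so b decreases.
a converges to its nearest critical value -1 (a local min of the a-part); b converges to 0. The iterate converges to (-1, 0).

(-1, 0)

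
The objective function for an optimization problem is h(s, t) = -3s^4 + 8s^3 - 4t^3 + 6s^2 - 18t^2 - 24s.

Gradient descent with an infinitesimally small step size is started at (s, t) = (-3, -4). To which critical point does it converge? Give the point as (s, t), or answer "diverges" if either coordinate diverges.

diverges

h is separable, so gradient descent decouples: s follows -∂h/∂s, t follows -∂h/∂t.
∂h/∂s = -12(s - 2)(s - 1)(s + 1); at s=-3 this is 480, so s decreases.
∂h/∂t = -12t(t + 3); at t=-4 this is -48, so t increases.
The s-coordinate has no critical point in that direction and runs off to infinity.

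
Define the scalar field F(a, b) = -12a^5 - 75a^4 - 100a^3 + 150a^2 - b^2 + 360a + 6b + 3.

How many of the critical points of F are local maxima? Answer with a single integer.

2

F separates as a function of a plus a function of b, so ∇F=0 decouples.
∂F/∂a = -60(a - 1)(a + 1)(a + 2)(a + 3) = 0 at a ∈ {-3, -2, -1, 1}; ∂F/∂b = -2(b - 3) = 0 at b ∈ {3}.
The Hessian is diagonal: diag(F_aa, F_bb). Second derivatives: F_aa(-3)=480, F_aa(-2)=-180, F_aa(-1)=240, F_aa(1)=-1440; F_bb(3)=-2.
Local maxima occur where both diagonal entries negative: (-2, 3), (1, 3). Count: 2.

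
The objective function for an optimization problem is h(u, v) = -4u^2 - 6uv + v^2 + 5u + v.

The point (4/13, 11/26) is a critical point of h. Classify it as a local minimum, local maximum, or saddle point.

The Hessian of h is constant: H = [[-8, -6], [-6, 2]].
det(H) = (-8)·2 − (-6)² = -52.
Since det(H) < 0, H is indefinite and the critical point is a saddle point.

saddle point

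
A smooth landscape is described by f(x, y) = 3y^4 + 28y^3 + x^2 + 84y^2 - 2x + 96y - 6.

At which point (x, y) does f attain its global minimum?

f(x,y) separates as P(x) + Q(y) − 6, so its minimum is min P + min Q − 6.
P'(x) = 2x - 2 vanishes at x ∈ {1}; Q'(y) = 12(y + 1)(y + 2)(y + 4) vanishes at y ∈ {-4, -2, -1}.
Local minima of P (where P''>0): P(1)=-1. Local minima of Q: Q(-4)=-64, Q(-1)=-37.
So the global minimum of f is P(1) + Q(-4) − 6 = -1 − 64 − 6 = -71, attained at (1, -4).

(1, -4)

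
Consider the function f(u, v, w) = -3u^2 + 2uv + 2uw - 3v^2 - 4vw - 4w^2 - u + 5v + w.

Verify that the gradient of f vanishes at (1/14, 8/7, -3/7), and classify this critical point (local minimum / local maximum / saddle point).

∇f = (-6u + 2v + 2w - 1, 2u - 6v - 4w + 5, 2u - 4v - 8w + 1); substituting (1/14, 8/7, -3/7) gives ∇f = (0, 0, 0), so (1/14, 8/7, -3/7) is indeed a critical point.
The Hessian is constant: H = [[-6, 2, 2], [2, -6, -4], [2, -4, -8]].
Leading principal minors: Δ₁ = -6, Δ₂ = 32, Δ₃ = -168.
The minors alternate sign starting negative (−, +, −), so H is negative definite: a local maximum.

local maximum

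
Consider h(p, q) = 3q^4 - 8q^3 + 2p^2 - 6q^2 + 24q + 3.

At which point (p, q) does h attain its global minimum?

(0, -1)

h(p,q) separates as A(p) + B(q) + 3, so its minimum is min A + min B + 3.
A'(p) = 4p vanishes at p ∈ {0}; B'(q) = 12(q - 2)(q - 1)(q + 1) vanishes at q ∈ {-1, 1, 2}.
Local minima of A (where A''>0): A(0)=0. Local minima of B: B(-1)=-19, B(2)=8.
So the global minimum of h is A(0) + B(-1) + 3 = 0 − 19 + 3 = -16, attained at (0, -1).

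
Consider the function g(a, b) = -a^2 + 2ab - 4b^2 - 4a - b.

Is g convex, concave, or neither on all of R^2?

g is quadratic, so its Hessian is the constant matrix H = [[-2, 2], [2, -8]].
det(H) = 12, tr(H) = -10.
det(H) > 0 and tr(H) < 0, so H is negative definite everywhere: concave.

concave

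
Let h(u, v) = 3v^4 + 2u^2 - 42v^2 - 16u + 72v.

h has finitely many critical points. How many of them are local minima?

2

h separates as a function of u plus a function of v, so ∇h=0 decouples.
∂h/∂u = 4(u - 4) = 0 at u ∈ {4}; ∂h/∂v = 12(v - 2)(v - 1)(v + 3) = 0 at v ∈ {-3, 1, 2}.
The Hessian is diagonal: diag(h_uu, h_vv). Second derivatives: h_uu(4)=4; h_vv(-3)=240, h_vv(1)=-48, h_vv(2)=60.
Local minima occur where both diagonal entries positive: (4, -3), (4, 2). Count: 2.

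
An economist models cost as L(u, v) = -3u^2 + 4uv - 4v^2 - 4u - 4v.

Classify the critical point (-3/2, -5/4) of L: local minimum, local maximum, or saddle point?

local maximum

The Hessian of L is constant: H = [[-6, 4], [4, -8]].
det(H) = (-6)·(-8) − 4² = 32.
det(H) > 0 and tr(H) = -14 < 0, so H is negative definite and the point is a local maximum.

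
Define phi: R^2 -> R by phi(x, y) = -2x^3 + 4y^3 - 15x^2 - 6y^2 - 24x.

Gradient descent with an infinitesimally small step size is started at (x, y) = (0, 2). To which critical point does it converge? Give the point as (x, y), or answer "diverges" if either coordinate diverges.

diverges

phi is separable, so gradient descent decouples: x follows -∂phi/∂x, y follows -∂phi/∂y.
∂phi/∂x = -6(x + 1)(x + 4); at x=0 this is -24, so x increases.
∂phi/∂y = 12y(y - 1); at y=2 this is 24, so y decreases.
The x-coordinate has no critical point in that direction and runs off to infinity.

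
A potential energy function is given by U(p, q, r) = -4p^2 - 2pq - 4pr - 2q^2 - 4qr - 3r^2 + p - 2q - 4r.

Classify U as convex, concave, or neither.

U is quadratic, so its Hessian is the constant matrix H = [[-8, -2, -4], [-2, -4, -4], [-4, -4, -6]].
Leading principal minors: -8, 28, -40.
Signs alternate −, +, − ⇒ H ≺ 0 ⇒ concave.

concave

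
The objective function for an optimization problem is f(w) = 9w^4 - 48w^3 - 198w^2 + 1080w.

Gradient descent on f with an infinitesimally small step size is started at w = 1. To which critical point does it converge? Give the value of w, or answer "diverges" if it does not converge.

f'(w) = 36(w - 5)(w - 2)(w + 3), so f'(1) = 576.
Gradient descent moves in the -f' direction, i.e. w is decreasing.
The nearest critical point in that direction is w = -3, where f'' = 1440 > 0 (a local minimum). The iterate converges there.

-3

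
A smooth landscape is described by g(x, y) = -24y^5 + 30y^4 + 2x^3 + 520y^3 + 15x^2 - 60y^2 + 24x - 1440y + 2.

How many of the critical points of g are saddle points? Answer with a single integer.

4

g separates as a function of x plus a function of y, so ∇g=0 decouples.
∂g/∂x = 6(x + 1)(x + 4) = 0 at x ∈ {-4, -1}; ∂g/∂y = -120(y - 4)(y - 1)(y + 1)(y + 3) = 0 at y ∈ {-3, -1, 1, 4}.
The Hessian is diagonal: diag(g_xx, g_yy). Second derivatives: g_xx(-4)=-18, g_xx(-1)=18; g_yy(-3)=6720, g_yy(-1)=-2400, g_yy(1)=2880, g_yy(4)=-12600.
Saddle points occur where the two diagonal entries have opposite signs: (-4, -3), (-4, 1), (-1, -1), (-1, 4). Count: 4.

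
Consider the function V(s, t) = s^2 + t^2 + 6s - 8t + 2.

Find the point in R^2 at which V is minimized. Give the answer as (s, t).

V(s,t) separates as P(s) + Q(t) + 2, so its minimum is min P + min Q + 2.
P'(s) = 2s + 6 vanishes at s ∈ {-3}; Q'(t) = 2(t - 4) vanishes at t ∈ {4}.
Local minima of P (where P''>0): P(-3)=-9. Local minima of Q: Q(4)=-16.
So the global minimum of V is P(-3) + Q(4) + 2 = -9 − 16 + 2 = -23, attained at (-3, 4).

(-3, 4)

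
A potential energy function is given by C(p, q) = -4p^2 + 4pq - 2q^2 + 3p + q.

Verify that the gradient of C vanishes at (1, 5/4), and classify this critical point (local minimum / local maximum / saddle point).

local maximum

∇C = (-8p + 4q + 3, 4p - 4q + 1); substituting (1, 5/4) gives ∇C = (0, 0), so (1, 5/4) is indeed a critical point.
The Hessian of C is constant: H = [[-8, 4], [4, -4]].
det(H) = (-8)·(-4) − 4² = 16.
det(H) > 0 and tr(H) = -12 < 0, so H is negative definite and the point is a local maximum.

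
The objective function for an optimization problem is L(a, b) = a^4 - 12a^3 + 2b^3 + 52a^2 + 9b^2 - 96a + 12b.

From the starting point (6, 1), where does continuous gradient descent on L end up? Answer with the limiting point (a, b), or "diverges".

L is separable, so gradient descent decouples: a follows -∂L/∂a, b follows -∂L/∂b.
∂L/∂a = 4(a - 4)(a - 3)(a - 2); at a=6 this is 96, so a decreases.
∂L/∂b = 6(b + 1)(b + 2); at b=1 this is 36, so b decreases.
a converges to its nearest critical value 4 (a local min of the a-part); b converges to -1. The iterate converges to (4, -1).

(4, -1)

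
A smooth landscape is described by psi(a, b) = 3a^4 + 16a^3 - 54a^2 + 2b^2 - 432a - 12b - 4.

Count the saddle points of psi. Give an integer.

1

psi separates as a function of a plus a function of b, so ∇psi=0 decouples.
∂psi/∂a = 12(a - 3)(a + 3)(a + 4) = 0 at a ∈ {-4, -3, 3}; ∂psi/∂b = 4(b - 3) = 0 at b ∈ {3}.
The Hessian is diagonal: diag(psi_aa, psi_bb). Second derivatives: psi_aa(-4)=84, psi_aa(-3)=-72, psi_aa(3)=504; psi_bb(3)=4.
Saddle points occur where the two diagonal entries have opposite signs: (-3, 3). Count: 1.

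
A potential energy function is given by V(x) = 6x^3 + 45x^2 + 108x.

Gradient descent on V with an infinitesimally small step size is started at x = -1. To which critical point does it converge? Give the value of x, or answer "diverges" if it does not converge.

-2

V'(x) = 18(x + 2)(x + 3), so V'(-1) = 36.
Gradient descent moves in the -V' direction, i.e. x is decreasing.
The nearest critical point in that direction is x = -2, where V'' = 18 > 0 (a local minimum). The iterate converges there.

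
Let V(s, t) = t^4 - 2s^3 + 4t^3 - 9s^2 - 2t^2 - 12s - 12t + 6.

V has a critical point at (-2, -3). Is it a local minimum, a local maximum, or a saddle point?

local minimum

The mixed partial ∂²V/∂s∂t is 0, so the Hessian at any point is diag(V_ss, V_tt) = diag(-6(2s + 3), 4(3t^2 + 6t - 1)).
At (-2, -3): H = diag(6, 32).
Both eigenvalues are positive, so H is positive definite: a local minimum.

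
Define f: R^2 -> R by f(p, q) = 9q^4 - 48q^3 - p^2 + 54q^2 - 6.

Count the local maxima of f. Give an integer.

f separates as a function of p plus a function of q, so ∇f=0 decouples.
∂f/∂p = -2p = 0 at p ∈ {0}; ∂f/∂q = 36q(q - 3)(q - 1) = 0 at q ∈ {0, 1, 3}.
The Hessian is diagonal: diag(f_pp, f_qq). Second derivatives: f_pp(0)=-2; f_qq(0)=108, f_qq(1)=-72, f_qq(3)=216.
Local maxima occur where both diagonal entries negative: (0, 1). Count: 1.

1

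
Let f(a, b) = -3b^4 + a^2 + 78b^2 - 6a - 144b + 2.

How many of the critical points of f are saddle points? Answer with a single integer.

2

f separates as a function of a plus a function of b, so ∇f=0 decouples.
∂f/∂a = 2(a - 3) = 0 at a ∈ {3}; ∂f/∂b = -12(b - 3)(b - 1)(b + 4) = 0 at b ∈ {-4, 1, 3}.
The Hessian is diagonal: diag(f_aa, f_bb). Second derivatives: f_aa(3)=2; f_bb(-4)=-420, f_bb(1)=120, f_bb(3)=-168.
Saddle points occur where the two diagonal entries have opposite signs: (3, -4), (3, 3). Count: 2.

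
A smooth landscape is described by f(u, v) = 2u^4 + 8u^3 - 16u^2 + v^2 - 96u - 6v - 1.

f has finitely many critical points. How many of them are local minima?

2

f separates as a function of u plus a function of v, so ∇f=0 decouples.
∂f/∂u = 8(u - 2)(u + 2)(u + 3) = 0 at u ∈ {-3, -2, 2}; ∂f/∂v = 2(v - 3) = 0 at v ∈ {3}.
The Hessian is diagonal: diag(f_uu, f_vv). Second derivatives: f_uu(-3)=40, f_uu(-2)=-32, f_uu(2)=160; f_vv(3)=2.
Local minima occur where both diagonal entries positive: (-3, 3), (2, 3). Count: 2.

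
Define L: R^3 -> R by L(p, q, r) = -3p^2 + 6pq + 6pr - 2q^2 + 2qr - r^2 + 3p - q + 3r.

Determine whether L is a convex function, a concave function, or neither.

L is quadratic, so its Hessian is the constant matrix H = [[-6, 6, 6], [6, -4, 2], [6, 2, -2]].
Leading principal minors: -6, -12, 336.
Neither pattern holds ⇒ H is indefinite ⇒ neither convex nor concave.

neither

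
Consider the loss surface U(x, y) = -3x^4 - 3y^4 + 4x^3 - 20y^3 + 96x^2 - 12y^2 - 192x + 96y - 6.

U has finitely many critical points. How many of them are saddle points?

U separates as a function of x plus a function of y, so ∇U=0 decouples.
∂U/∂x = -12(x - 4)(x - 1)(x + 4) = 0 at x ∈ {-4, 1, 4}; ∂U/∂y = -12(y - 1)(y + 2)(y + 4) = 0 at y ∈ {-4, -2, 1}.
The Hessian is diagonal: diag(U_xx, U_yy). Second derivatives: U_xx(-4)=-480, U_xx(1)=180, U_xx(4)=-288; U_yy(-4)=-120, U_yy(-2)=72, U_yy(1)=-180.
Saddle points occur where the two diagonal entries have opposite signs: (-4, -2), (1, -4), (1, 1), (4, -2). Count: 4.

4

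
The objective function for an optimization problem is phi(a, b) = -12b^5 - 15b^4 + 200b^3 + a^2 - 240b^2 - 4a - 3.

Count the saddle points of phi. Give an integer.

phi separates as a function of a plus a function of b, so ∇phi=0 decouples.
∂phi/∂a = 2(a - 2) = 0 at a ∈ {2}; ∂phi/∂b = -60b(b - 2)(b - 1)(b + 4) = 0 at b ∈ {-4, 0, 1, 2}.
The Hessian is diagonal: diag(phi_aa, phi_bb). Second derivatives: phi_aa(2)=2; phi_bb(-4)=7200, phi_bb(0)=-480, phi_bb(1)=300, phi_bb(2)=-720.
Saddle points occur where the two diagonal entries have opposite signs: (2, 0), (2, 2). Count: 2.

2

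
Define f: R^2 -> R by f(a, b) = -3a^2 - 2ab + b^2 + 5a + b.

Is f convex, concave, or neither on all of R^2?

neither

f is quadratic, so its Hessian is the constant matrix H = [[-6, -2], [-2, 2]].
det(H) = -16, tr(H) = -4.
det(H) < 0, so H is indefinite: neither convex nor concave.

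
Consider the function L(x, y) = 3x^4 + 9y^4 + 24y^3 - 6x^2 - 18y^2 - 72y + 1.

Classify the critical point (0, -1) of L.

The mixed partial ∂²L/∂x∂y is 0, so the Hessian at any point is diag(L_xx, L_yy) = diag(12(3x^2 - 1), 36(3y^2 + 4y - 1)).
At (0, -1): H = diag(-12, -72).
Both eigenvalues are negative, so H is negative definite: a local maximum.

local maximum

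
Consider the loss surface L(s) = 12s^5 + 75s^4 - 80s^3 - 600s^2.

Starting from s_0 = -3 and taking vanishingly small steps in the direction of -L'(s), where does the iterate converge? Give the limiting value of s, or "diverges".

L'(s) = 60s(s - 2)(s + 2)(s + 5), so L'(-3) = -1800.
Gradient descent moves in the -L' direction, i.e. s is increasing.
The nearest critical point in that direction is s = -2, where L'' = 1440 > 0 (a local minimum). The iterate converges there.

-2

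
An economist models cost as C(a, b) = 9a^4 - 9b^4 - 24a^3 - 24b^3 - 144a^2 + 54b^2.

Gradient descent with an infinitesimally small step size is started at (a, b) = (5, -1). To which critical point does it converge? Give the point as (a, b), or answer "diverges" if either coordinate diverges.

C is separable, so gradient descent decouples: a follows -∂C/∂a, b follows -∂C/∂b.
∂C/∂a = 36a(a - 4)(a + 2); at a=5 this is 1260, so a decreases.
∂C/∂b = -36b(b - 1)(b + 3); at b=-1 this is -144, so b increases.
a converges to its nearest critical value 4 (a local min of the a-part); b converges to 0. The iterate converges to (4, 0).

(4, 0)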